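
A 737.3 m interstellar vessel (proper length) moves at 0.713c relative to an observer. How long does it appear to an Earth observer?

Proper length L₀ = 737.3 m
γ = 1/√(1 - 0.713²) = 1.426
L = L₀/γ = 737.3/1.426 = 517.0 m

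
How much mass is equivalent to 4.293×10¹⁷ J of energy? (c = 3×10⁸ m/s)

From E = mc², we get m = E/c²
c² = (3×10⁸)² = 9×10¹⁶ m²/s²
m = 4.293×10¹⁷ / 9×10¹⁶ = 4.770 kg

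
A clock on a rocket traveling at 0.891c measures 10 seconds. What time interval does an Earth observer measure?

Proper time Δt₀ = 10 seconds
γ = 1/√(1 - 0.891²) = 2.203
Δt = γΔt₀ = 2.203 × 10 = 22.03 seconds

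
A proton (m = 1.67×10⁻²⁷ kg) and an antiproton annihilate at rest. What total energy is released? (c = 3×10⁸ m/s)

Both particles have the same rest mass, so total mass = 2m
E = 2m·c² = 2 × 1.67×10⁻²⁷ × (3×10⁸)²
= 2 × 1.67×10⁻²⁷ × 9×10¹⁶
= 3.006×10⁻¹⁰ J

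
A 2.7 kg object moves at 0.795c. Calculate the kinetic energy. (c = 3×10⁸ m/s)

γ = 1/√(1 - 0.795²) = 1.6485
γ - 1 = 0.6485
KE = (γ-1)mc² = 0.6485 × 2.7 × (3×10⁸)² = 1.576×10¹⁷ J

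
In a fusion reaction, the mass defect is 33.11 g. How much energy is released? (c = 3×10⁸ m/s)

Convert mass defect: Δm = 33.11 g = 0.03311 kg
E = Δm·c² = 0.03311 × (3×10⁸)²
= 0.03311 × 9×10¹⁶ = 2.980×10¹⁵ J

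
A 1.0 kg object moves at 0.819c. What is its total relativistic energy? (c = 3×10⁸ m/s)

γ = 1/√(1 - 0.819²) = 1.743
mc² = 1.0 × (3×10⁸)² = 9.000×10¹⁶ J
E = γmc² = 1.743 × 9.000×10¹⁶ = 1.569×10¹⁷ J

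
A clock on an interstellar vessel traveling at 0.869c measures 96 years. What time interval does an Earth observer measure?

Proper time Δt₀ = 96 years
γ = 1/√(1 - 0.869²) = 2.021
Δt = γΔt₀ = 2.021 × 96 = 194.0 years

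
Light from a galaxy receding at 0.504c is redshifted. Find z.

β = 0.504
(1+β)/(1-β) = 1.504/0.496 = 3.032
√(3.032) = 1.7413
z = 1.7413 - 1 = 0.7413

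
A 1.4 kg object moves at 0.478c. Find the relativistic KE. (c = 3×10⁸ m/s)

γ = 1/√(1 - 0.478²) = 1.1385
γ - 1 = 0.1385
KE = (γ-1)mc² = 0.1385 × 1.4 × (3×10⁸)² = 1.745×10¹⁶ J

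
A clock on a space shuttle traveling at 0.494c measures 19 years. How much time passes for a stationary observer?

Proper time Δt₀ = 19 years
γ = 1/√(1 - 0.494²) = 1.150
Δt = γΔt₀ = 1.150 × 19 = 21.85 years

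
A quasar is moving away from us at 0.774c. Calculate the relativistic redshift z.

β = 0.774
(1+β)/(1-β) = 1.774/0.226 = 7.850
√(7.850) = 2.802
z = 2.802 - 1 = 1.802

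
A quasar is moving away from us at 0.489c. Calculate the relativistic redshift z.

β = 0.489
(1+β)/(1-β) = 1.489/0.511 = 2.914
√(2.914) = 1.707
z = 1.707 - 1 = 0.7070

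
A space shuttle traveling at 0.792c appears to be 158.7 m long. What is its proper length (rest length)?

Contracted length L = 158.7 m
γ = 1/√(1 - 0.792²) = 1.6379
L₀ = γL = 1.6379 × 158.7 = 259.9 m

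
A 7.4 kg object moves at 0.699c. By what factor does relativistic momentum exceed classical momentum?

p_rel = γmv, p_class = mv
Ratio = γ = 1/√(1 - 0.699²) = 1.398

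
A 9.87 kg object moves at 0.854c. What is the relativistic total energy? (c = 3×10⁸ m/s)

γ = 1/√(1 - 0.854²) = 1.922
mc² = 9.87 × (3×10⁸)² = 8.883×10¹⁷ J
E = γmc² = 1.922 × 8.883×10¹⁷ = 1.707×10¹⁸ J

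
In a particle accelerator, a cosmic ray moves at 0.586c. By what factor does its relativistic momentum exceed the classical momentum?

p_rel = γmv, p_class = mv
Ratio = γ = 1/√(1 - 0.586²)
= 1/√(0.656604) = 1.234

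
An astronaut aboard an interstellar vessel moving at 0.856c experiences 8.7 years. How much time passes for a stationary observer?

Proper time Δt₀ = 8.7 years
γ = 1/√(1 - 0.856²) = 1.934
Δt = γΔt₀ = 1.934 × 8.7 = 16.83 years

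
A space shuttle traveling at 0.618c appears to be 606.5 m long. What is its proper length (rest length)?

Contracted length L = 606.5 m
γ = 1/√(1 - 0.618²) = 1.272
L₀ = γL = 1.272 × 606.5 = 771.5 m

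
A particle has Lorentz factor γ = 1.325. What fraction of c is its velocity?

From γ = 1/√(1 - v²/c²):
1/γ² = 1/1.325² = 0.569598
v²/c² = 1 - 0.569598 = 0.430402
v/c = √(0.430402) = 0.6561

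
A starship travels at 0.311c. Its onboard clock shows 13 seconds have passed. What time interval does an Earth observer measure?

Proper time Δt₀ = 13 seconds
γ = 1/√(1 - 0.311²) = 1.052
Δt = γΔt₀ = 1.052 × 13 = 13.68 seconds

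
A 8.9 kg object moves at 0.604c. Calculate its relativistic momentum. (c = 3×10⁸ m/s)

γ = 1/√(1 - 0.604²) = 1.2547
v = 0.604 × 3×10⁸ = 1.812×10⁸ m/s
p = γmv = 1.2547 × 8.9 × 1.812×10⁸ = 2.023×10⁹ kg·m/s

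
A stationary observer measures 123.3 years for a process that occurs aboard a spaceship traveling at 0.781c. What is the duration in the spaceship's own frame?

Dilated time Δt = 123.3 years
γ = 1/√(1 - 0.781²) = 1.6012
Δt₀ = Δt/γ = 123.3/1.6012 = 77.00 years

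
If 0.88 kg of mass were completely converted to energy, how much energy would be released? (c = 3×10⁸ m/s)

Using E = mc²:
c² = (3×10⁸)² = 9×10¹⁶ m²/s²
E = 0.88 × 9×10¹⁶ = 7.920×10¹⁶ J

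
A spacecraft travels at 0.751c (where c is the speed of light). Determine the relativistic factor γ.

v/c = 0.751, so (v/c)² = 0.564001
1 - (v/c)² = 0.435999
γ = 1/√(0.435999) = 1.514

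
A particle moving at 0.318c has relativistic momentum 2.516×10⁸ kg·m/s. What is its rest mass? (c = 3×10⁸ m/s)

γ = 1/√(1 - 0.318²) = 1.055
v = 0.318 × 3×10⁸ = 9.540×10⁷ m/s
m = p/(γv) = 2.516×10⁸/(1.055 × 9.540×10⁷) = 2.500 kg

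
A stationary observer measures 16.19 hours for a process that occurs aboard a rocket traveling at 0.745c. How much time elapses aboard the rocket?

Dilated time Δt = 16.19 hours
γ = 1/√(1 - 0.745²) = 1.499
Δt₀ = Δt/γ = 16.19/1.499 = 10.80 hours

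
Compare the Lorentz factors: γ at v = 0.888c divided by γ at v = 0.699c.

γ₁ = 1/√(1 - 0.888²) = 2.1747
γ₂ = 1/√(1 - 0.699²) = 1.3984
γ₁/γ₂ = 2.1747/1.3984 = 1.555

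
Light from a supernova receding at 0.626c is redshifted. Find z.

β = 0.626
(1+β)/(1-β) = 1.626/0.374 = 4.348
√(4.348) = 2.085
z = 2.085 - 1 = 1.085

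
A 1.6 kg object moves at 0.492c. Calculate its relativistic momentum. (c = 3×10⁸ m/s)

γ = 1/√(1 - 0.492²) = 1.149
v = 0.492 × 3×10⁸ = 1.476×10⁸ m/s
p = γmv = 1.149 × 1.6 × 1.476×10⁸ = 2.713×10⁸ kg·m/s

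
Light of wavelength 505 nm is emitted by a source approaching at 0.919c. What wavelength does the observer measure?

β = 0.919
Wavelength Doppler factor = √(0.081/1.919) = √(0.04221) = 0.20545
λ_obs = 505 × 0.20545 = 103.8 nm (blueshift)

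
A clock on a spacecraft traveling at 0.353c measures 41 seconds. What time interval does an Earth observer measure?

Proper time Δt₀ = 41 seconds
γ = 1/√(1 - 0.353²) = 1.0688
Δt = γΔt₀ = 1.0688 × 41 = 43.82 seconds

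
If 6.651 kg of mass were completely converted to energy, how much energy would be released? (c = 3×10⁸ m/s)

Using E = mc²:
c² = (3×10⁸)² = 9×10¹⁶ m²/s²
E = 6.651 × 9×10¹⁶ = 5.986×10¹⁷ J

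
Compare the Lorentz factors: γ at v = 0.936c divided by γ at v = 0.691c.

γ₁ = 1/√(1 - 0.936²) = 2.841
γ₂ = 1/√(1 - 0.691²) = 1.383
γ₁/γ₂ = 2.841/1.383 = 2.054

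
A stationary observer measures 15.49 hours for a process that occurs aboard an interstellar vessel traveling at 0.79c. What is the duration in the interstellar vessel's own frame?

Dilated time Δt = 15.49 hours
γ = 1/√(1 - 0.79²) = 1.631
Δt₀ = Δt/γ = 15.49/1.631 = 9.497 hours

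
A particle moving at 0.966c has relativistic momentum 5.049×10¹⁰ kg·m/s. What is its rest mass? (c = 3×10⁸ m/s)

γ = 1/√(1 - 0.966²) = 3.868
v = 0.966 × 3×10⁸ = 2.898×10⁸ m/s
m = p/(γv) = 5.049×10¹⁰/(3.868 × 2.898×10⁸) = 45.04 kg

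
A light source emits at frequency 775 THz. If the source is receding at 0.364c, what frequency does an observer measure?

β = v/c = 0.364
(1-β)/(1+β) = 0.636/1.364 = 0.46628
Doppler factor = √(0.46628) = 0.6828
f_obs = 775 × 0.6828 = 529.2 THz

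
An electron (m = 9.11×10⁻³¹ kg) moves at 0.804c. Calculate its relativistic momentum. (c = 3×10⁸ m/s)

γ = 1/√(1 - 0.804²) = 1.6817
v = 0.804 × 3×10⁸ = 2.412×10⁸ m/s
p = γmv = 1.6817 × 9.11×10⁻³¹ × 2.412×10⁸ = 3.695×10⁻²² kg·m/s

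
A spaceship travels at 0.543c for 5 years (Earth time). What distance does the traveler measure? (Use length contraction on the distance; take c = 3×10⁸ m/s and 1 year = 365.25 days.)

Earth distance: d = v × t = 0.543c × 5 yr = 2.570×10¹⁶ m
γ = 1.191
d' = d/γ = 2.570×10¹⁶/1.191 = 2.158×10¹⁶ m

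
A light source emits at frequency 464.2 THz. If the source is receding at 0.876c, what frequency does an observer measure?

β = v/c = 0.876
(1-β)/(1+β) = 0.124/1.876 = 0.06610
Doppler factor = √(0.06610) = 0.2571
f_obs = 464.2 × 0.2571 = 119.3 THz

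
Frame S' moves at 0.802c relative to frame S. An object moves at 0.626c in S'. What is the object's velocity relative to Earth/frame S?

u = (u' + v)/(1 + u'v/c²)
Numerator: 0.626 + 0.802 = 1.428
Denominator: 1 + 0.502052 = 1.502052
u = 1.428/1.502052 = 0.9507c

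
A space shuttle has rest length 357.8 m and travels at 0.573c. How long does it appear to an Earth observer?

Proper length L₀ = 357.8 m
γ = 1/√(1 - 0.573²) = 1.2202
L = L₀/γ = 357.8/1.2202 = 293.2 m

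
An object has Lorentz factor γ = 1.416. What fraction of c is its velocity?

From γ = 1/√(1 - v²/c²):
1/γ² = 1/1.416² = 0.4987
v²/c² = 1 - 0.4987 = 0.5013
v/c = √(0.5013) = 0.7080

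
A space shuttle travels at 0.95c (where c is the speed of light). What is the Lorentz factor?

v/c = 0.95, so (v/c)² = 0.9025
1 - (v/c)² = 0.0975
γ = 1/√(0.0975) = 3.203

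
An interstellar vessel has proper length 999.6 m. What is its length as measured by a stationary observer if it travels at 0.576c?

Proper length L₀ = 999.6 m
γ = 1/√(1 - 0.576²) = 1.2233
L = L₀/γ = 999.6/1.2233 = 817.1 m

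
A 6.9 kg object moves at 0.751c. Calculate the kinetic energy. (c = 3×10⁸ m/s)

γ = 1/√(1 - 0.751²) = 1.5145
γ - 1 = 0.5145
KE = (γ-1)mc² = 0.5145 × 6.9 × (3×10⁸)² = 3.195×10¹⁷ J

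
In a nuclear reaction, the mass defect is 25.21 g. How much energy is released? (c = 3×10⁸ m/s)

Convert mass defect: Δm = 25.21 g = 0.02521 kg
E = Δm·c² = 0.02521 × (3×10⁸)²
= 0.02521 × 9×10¹⁶ = 2.269×10¹⁵ J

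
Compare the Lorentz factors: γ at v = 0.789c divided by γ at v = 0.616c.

γ₁ = 1/√(1 - 0.789²) = 1.6276
γ₂ = 1/√(1 - 0.616²) = 1.2694
γ₁/γ₂ = 1.6276/1.2694 = 1.282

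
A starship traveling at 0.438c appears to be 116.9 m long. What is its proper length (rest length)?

Contracted length L = 116.9 m
γ = 1/√(1 - 0.438²) = 1.112
L₀ = γL = 1.112 × 116.9 = 130.0 m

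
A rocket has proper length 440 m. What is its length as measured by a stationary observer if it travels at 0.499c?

Proper length L₀ = 440 m
γ = 1/√(1 - 0.499²) = 1.154
L = L₀/γ = 440/1.154 = 381.3 m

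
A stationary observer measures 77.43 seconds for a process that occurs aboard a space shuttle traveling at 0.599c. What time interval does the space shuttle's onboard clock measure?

Dilated time Δt = 77.43 seconds
γ = 1/√(1 - 0.599²) = 1.2488
Δt₀ = Δt/γ = 77.43/1.2488 = 62.00 seconds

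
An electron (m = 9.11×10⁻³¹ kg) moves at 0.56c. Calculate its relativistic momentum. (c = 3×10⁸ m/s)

γ = 1/√(1 - 0.56²) = 1.207
v = 0.56 × 3×10⁸ = 1.680×10⁸ m/s
p = γmv = 1.207 × 9.11×10⁻³¹ × 1.680×10⁸ = 1.847×10⁻²² kg·m/s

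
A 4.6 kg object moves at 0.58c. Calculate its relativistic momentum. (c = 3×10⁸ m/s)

γ = 1/√(1 - 0.58²) = 1.22757
v = 0.58 × 3×10⁸ = 1.740×10⁸ m/s
p = γmv = 1.22757 × 4.6 × 1.740×10⁸ = 9.825×10⁸ kg·m/s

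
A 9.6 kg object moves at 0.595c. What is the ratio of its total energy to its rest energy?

E = γmc², E₀ = mc²
E/E₀ = γ = 1/√(1 - 0.595²) = 1.244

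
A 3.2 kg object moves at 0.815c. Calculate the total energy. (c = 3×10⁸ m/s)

γ = 1/√(1 - 0.815²) = 1.7257
mc² = 3.2 × (3×10⁸)² = 2.880×10¹⁷ J
E = γmc² = 1.7257 × 2.880×10¹⁷ = 4.970×10¹⁷ J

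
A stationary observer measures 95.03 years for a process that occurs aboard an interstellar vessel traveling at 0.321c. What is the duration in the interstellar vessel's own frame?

Dilated time Δt = 95.03 years
γ = 1/√(1 - 0.321²) = 1.0559
Δt₀ = Δt/γ = 95.03/1.0559 = 90.00 years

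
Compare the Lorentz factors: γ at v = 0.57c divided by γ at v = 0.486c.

γ₁ = 1/√(1 - 0.57²) = 1.217
γ₂ = 1/√(1 - 0.486²) = 1.144
γ₁/γ₂ = 1.217/1.144 = 1.064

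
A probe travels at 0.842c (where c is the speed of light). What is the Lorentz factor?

v/c = 0.842, so (v/c)² = 0.708964
1 - (v/c)² = 0.291036
γ = 1/√(0.291036) = 1.854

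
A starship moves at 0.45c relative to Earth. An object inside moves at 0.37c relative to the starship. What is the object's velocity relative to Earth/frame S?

u = (u' + v)/(1 + u'v/c²)
Numerator: 0.37 + 0.45 = 0.82
Denominator: 1 + 0.1665 = 1.1665
u = 0.82/1.1665 = 0.7030c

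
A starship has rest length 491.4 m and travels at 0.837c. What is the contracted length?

Proper length L₀ = 491.4 m
γ = 1/√(1 - 0.837²) = 1.8275
L = L₀/γ = 491.4/1.8275 = 268.9 m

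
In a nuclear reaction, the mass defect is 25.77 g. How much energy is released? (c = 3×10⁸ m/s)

Convert mass defect: Δm = 25.77 g = 0.02577 kg
E = Δm·c² = 0.02577 × (3×10⁸)²
= 0.02577 × 9×10¹⁶ = 2.319×10¹⁵ J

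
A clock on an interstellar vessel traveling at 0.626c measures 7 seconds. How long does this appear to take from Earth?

Proper time Δt₀ = 7 seconds
γ = 1/√(1 - 0.626²) = 1.2823
Δt = γΔt₀ = 1.2823 × 7 = 8.976 seconds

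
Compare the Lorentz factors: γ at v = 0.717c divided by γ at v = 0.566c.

γ₁ = 1/√(1 - 0.717²) = 1.435
γ₂ = 1/√(1 - 0.566²) = 1.213
γ₁/γ₂ = 1.435/1.213 = 1.183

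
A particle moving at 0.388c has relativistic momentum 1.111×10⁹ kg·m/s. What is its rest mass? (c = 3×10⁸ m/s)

γ = 1/√(1 - 0.388²) = 1.085
v = 0.388 × 3×10⁸ = 1.164×10⁸ m/s
m = p/(γv) = 1.111×10⁹/(1.085 × 1.164×10⁸) = 8.797 kg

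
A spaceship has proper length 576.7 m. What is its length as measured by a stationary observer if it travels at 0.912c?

Proper length L₀ = 576.7 m
γ = 1/√(1 - 0.912²) = 2.4379
L = L₀/γ = 576.7/2.4379 = 236.6 m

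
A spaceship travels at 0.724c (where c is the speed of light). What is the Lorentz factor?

v/c = 0.724, so (v/c)² = 0.524176
1 - (v/c)² = 0.475824
γ = 1/√(0.475824) = 1.450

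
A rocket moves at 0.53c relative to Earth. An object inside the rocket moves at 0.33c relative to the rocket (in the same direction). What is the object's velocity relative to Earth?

u = (u' + v)/(1 + u'v/c²)
Numerator: 0.33 + 0.53 = 0.86
Denominator: 1 + 0.1749 = 1.1749
u = 0.86/1.1749 = 0.7320c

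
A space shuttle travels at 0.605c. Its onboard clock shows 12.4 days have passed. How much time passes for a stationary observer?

Proper time Δt₀ = 12.4 days
γ = 1/√(1 - 0.605²) = 1.256
Δt = γΔt₀ = 1.256 × 12.4 = 15.57 days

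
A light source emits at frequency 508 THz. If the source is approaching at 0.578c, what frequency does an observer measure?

β = v/c = 0.578
(1+β)/(1-β) = 1.578/0.422 = 3.7393
Doppler factor = √(3.7393) = 1.9337
f_obs = 508 × 1.9337 = 982.3 THz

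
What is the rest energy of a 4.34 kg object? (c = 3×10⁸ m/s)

c² = (3×10⁸)² = 9.000×10¹⁶ m²/s²
E₀ = mc² = 4.34 × 9.000×10¹⁶ = 3.906×10¹⁷ J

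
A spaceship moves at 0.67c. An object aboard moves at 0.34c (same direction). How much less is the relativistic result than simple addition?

Classical: u' + v = 0.34 + 0.67 = 1.01c
Relativistic: u = (0.34 + 0.67)/(1 + 0.2278) = 1.01/1.2278 = 0.8226c
Difference: 1.01 - 0.8226 = 0.1874c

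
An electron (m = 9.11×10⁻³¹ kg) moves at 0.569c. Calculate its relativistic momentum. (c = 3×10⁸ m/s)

γ = 1/√(1 - 0.569²) = 1.216
v = 0.569 × 3×10⁸ = 1.707×10⁸ m/s
p = γmv = 1.216 × 9.11×10⁻³¹ × 1.707×10⁸ = 1.891×10⁻²² kg·m/s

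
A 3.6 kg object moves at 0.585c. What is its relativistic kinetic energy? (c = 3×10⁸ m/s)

γ = 1/√(1 - 0.585²) = 1.233
γ - 1 = 0.2330
KE = (γ-1)mc² = 0.2330 × 3.6 × (3×10⁸)² = 7.549×10¹⁶ J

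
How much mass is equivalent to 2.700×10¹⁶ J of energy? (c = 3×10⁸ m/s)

From E = mc², we get m = E/c²
c² = (3×10⁸)² = 9×10¹⁶ m²/s²
m = 2.700×10¹⁶ / 9×10¹⁶ = 0.3000 kg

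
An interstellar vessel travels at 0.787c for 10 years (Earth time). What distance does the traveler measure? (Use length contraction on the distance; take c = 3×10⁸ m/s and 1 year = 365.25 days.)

Earth distance: d = v × t = 0.787c × 10 yr = 7.451×10¹⁶ m
γ = 1.621
d' = d/γ = 7.451×10¹⁶/1.621 = 4.597×10¹⁶ m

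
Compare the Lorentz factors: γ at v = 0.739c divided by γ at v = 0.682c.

γ₁ = 1/√(1 - 0.739²) = 1.484
γ₂ = 1/√(1 - 0.682²) = 1.367
γ₁/γ₂ = 1.484/1.367 = 1.086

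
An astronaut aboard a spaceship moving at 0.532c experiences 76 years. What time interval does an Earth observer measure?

Proper time Δt₀ = 76 years
γ = 1/√(1 - 0.532²) = 1.181
Δt = γΔt₀ = 1.181 × 76 = 89.76 years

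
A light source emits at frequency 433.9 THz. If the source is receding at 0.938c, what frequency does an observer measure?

β = v/c = 0.938
(1-β)/(1+β) = 0.062/1.938 = 0.03199
Doppler factor = √(0.03199) = 0.17886
f_obs = 433.9 × 0.17886 = 77.61 THz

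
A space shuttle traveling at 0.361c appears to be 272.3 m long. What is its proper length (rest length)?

Contracted length L = 272.3 m
γ = 1/√(1 - 0.361²) = 1.0723
L₀ = γL = 1.0723 × 272.3 = 292.0 m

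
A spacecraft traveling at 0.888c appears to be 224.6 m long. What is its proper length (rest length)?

Contracted length L = 224.6 m
γ = 1/√(1 - 0.888²) = 2.1747
L₀ = γL = 2.1747 × 224.6 = 488.4 m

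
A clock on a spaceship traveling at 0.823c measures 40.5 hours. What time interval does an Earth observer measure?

Proper time Δt₀ = 40.5 hours
γ = 1/√(1 - 0.823²) = 1.7604
Δt = γΔt₀ = 1.7604 × 40.5 = 71.30 hours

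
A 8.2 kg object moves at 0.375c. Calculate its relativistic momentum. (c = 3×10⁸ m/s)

γ = 1/√(1 - 0.375²) = 1.0787
v = 0.375 × 3×10⁸ = 1.125×10⁸ m/s
p = γmv = 1.0787 × 8.2 × 1.125×10⁸ = 9.951×10⁸ kg·m/s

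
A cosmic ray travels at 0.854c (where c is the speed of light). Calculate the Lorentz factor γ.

v/c = 0.854, so (v/c)² = 0.729316
1 - (v/c)² = 0.270684
γ = 1/√(0.270684) = 1.922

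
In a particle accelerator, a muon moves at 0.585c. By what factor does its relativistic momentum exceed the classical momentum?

p_rel = γmv, p_class = mv
Ratio = γ = 1/√(1 - 0.585²)
= 1/√(0.657775) = 1.233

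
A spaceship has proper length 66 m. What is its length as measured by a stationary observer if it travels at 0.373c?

Proper length L₀ = 66 m
γ = 1/√(1 - 0.373²) = 1.0778
L = L₀/γ = 66/1.0778 = 61.24 m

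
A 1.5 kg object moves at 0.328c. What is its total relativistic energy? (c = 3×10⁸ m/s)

γ = 1/√(1 - 0.328²) = 1.0586
mc² = 1.5 × (3×10⁸)² = 1.350×10¹⁷ J
E = γmc² = 1.0586 × 1.350×10¹⁷ = 1.429×10¹⁷ J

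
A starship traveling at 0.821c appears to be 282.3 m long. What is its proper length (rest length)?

Contracted length L = 282.3 m
γ = 1/√(1 - 0.821²) = 1.75153
L₀ = γL = 1.75153 × 282.3 = 494.5 m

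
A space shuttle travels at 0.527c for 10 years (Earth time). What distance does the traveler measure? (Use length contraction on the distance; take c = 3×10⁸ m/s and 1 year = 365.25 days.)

Earth distance: d = v × t = 0.527c × 10 yr = 4.9893×10¹⁶ m
γ = 1.1767
d' = d/γ = 4.9893×10¹⁶/1.1767 = 4.240×10¹⁶ m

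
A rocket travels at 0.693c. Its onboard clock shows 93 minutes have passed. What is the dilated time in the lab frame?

Proper time Δt₀ = 93 minutes
γ = 1/√(1 - 0.693²) = 1.387
Δt = γΔt₀ = 1.387 × 93 = 129.0 minutes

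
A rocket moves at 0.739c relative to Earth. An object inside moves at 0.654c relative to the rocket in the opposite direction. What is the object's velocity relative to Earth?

Object's velocity in rocket frame is u' = -0.654c
u = (u' + v)/(1 + u'v/c²) = (v - 0.654)/(1 - 0.654·v/c²)
Numerator: 0.739 - 0.654 = 0.085
Denominator: 1 - 0.483306 = 0.516694
u = 0.085/0.516694 = 0.1645c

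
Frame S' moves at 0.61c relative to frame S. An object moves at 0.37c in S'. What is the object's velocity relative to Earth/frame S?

u = (u' + v)/(1 + u'v/c²)
Numerator: 0.37 + 0.61 = 0.98
Denominator: 1 + 0.2257 = 1.2257
u = 0.98/1.2257 = 0.7995c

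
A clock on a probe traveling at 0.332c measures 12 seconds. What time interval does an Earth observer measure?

Proper time Δt₀ = 12 seconds
γ = 1/√(1 - 0.332²) = 1.060
Δt = γΔt₀ = 1.060 × 12 = 12.72 seconds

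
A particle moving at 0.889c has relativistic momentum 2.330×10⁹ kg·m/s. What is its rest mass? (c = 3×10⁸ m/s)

γ = 1/√(1 - 0.889²) = 2.184
v = 0.889 × 3×10⁸ = 2.667×10⁸ m/s
m = p/(γv) = 2.330×10⁹/(2.184 × 2.667×10⁸) = 4.000 kg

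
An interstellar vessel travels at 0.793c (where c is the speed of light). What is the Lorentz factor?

v/c = 0.793, so (v/c)² = 0.628849
1 - (v/c)² = 0.371151
γ = 1/√(0.371151) = 1.641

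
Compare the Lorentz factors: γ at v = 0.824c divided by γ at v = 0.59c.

γ₁ = 1/√(1 - 0.824²) = 1.765
γ₂ = 1/√(1 - 0.59²) = 1.239
γ₁/γ₂ = 1.765/1.239 = 1.425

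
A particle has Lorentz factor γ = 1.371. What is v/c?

From γ = 1/√(1 - v²/c²):
1/γ² = 1/1.371² = 0.5320
v²/c² = 1 - 0.5320 = 0.4680
v/c = √(0.4680) = 0.6841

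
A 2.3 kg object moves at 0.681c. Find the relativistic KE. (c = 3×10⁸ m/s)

γ = 1/√(1 - 0.681²) = 1.3656
γ - 1 = 0.3656
KE = (γ-1)mc² = 0.3656 × 2.3 × (3×10⁸)² = 7.568×10¹⁶ J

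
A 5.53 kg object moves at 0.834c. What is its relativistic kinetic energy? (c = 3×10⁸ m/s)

γ = 1/√(1 - 0.834²) = 1.8124
γ - 1 = 0.8124
KE = (γ-1)mc² = 0.8124 × 5.53 × (3×10⁸)² = 4.043×10¹⁷ J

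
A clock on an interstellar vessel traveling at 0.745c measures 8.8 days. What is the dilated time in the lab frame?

Proper time Δt₀ = 8.8 days
γ = 1/√(1 - 0.745²) = 1.499
Δt = γΔt₀ = 1.499 × 8.8 = 13.19 days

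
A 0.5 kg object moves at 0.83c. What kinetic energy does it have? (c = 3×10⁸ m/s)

γ = 1/√(1 - 0.83²) = 1.7929
γ - 1 = 0.7929
KE = (γ-1)mc² = 0.7929 × 0.5 × (3×10⁸)² = 3.568×10¹⁶ J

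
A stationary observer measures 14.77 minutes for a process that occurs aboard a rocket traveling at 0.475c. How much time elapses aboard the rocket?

Dilated time Δt = 14.77 minutes
γ = 1/√(1 - 0.475²) = 1.136
Δt₀ = Δt/γ = 14.77/1.136 = 13.00 minutes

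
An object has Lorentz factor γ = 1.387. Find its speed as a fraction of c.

From γ = 1/√(1 - v²/c²):
1/γ² = 1/1.387² = 0.5198
v²/c² = 1 - 0.5198 = 0.4802
v/c = √(0.4802) = 0.6930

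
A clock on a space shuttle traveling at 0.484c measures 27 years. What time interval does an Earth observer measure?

Proper time Δt₀ = 27 years
γ = 1/√(1 - 0.484²) = 1.14277
Δt = γΔt₀ = 1.14277 × 27 = 30.85 years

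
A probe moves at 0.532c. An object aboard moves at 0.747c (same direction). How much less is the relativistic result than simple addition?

Classical: u' + v = 0.747 + 0.532 = 1.279c
Relativistic: u = (0.747 + 0.532)/(1 + 0.397404) = 1.279/1.397404 = 0.9153c
Difference: 1.279 - 0.9153 = 0.3637c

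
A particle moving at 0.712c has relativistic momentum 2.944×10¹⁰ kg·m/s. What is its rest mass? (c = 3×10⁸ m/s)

γ = 1/√(1 - 0.712²) = 1.4241
v = 0.712 × 3×10⁸ = 2.136×10⁸ m/s
m = p/(γv) = 2.944×10¹⁰/(1.4241 × 2.136×10⁸) = 96.78 kg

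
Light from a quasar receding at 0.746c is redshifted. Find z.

β = 0.746
(1+β)/(1-β) = 1.746/0.254 = 6.874
√(6.874) = 2.622
z = 2.622 - 1 = 1.622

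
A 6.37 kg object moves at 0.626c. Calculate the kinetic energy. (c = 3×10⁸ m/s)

γ = 1/√(1 - 0.626²) = 1.28234
γ - 1 = 0.28234
KE = (γ-1)mc² = 0.28234 × 6.37 × (3×10⁸)² = 1.619×10¹⁷ J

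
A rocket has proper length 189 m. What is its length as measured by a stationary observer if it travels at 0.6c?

Proper length L₀ = 189 m
γ = 1/√(1 - 0.6²) = 1.250
L = L₀/γ = 189/1.250 = 151.2 m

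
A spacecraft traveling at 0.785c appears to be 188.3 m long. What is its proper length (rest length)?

Contracted length L = 188.3 m
γ = 1/√(1 - 0.785²) = 1.6142
L₀ = γL = 1.6142 × 188.3 = 304.0 m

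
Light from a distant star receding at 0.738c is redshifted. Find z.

β = 0.738
(1+β)/(1-β) = 1.738/0.262 = 6.634
√(6.634) = 2.576
z = 2.576 - 1 = 1.576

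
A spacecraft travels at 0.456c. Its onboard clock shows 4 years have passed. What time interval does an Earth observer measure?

Proper time Δt₀ = 4 years
γ = 1/√(1 - 0.456²) = 1.1236
Δt = γΔt₀ = 1.1236 × 4 = 4.494 years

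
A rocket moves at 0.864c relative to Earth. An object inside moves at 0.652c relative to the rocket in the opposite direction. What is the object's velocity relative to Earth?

Object's velocity in rocket frame is u' = -0.652c
u = (u' + v)/(1 + u'v/c²) = (v - 0.652)/(1 - 0.652·v/c²)
Numerator: 0.864 - 0.652 = 0.212
Denominator: 1 - 0.563328 = 0.436672
u = 0.212/0.436672 = 0.4855c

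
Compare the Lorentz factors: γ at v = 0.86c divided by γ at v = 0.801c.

γ₁ = 1/√(1 - 0.86²) = 1.9597
γ₂ = 1/√(1 - 0.801²) = 1.6704
γ₁/γ₂ = 1.9597/1.6704 = 1.173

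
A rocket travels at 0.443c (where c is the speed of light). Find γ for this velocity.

v/c = 0.443, so (v/c)² = 0.196249
1 - (v/c)² = 0.803751
γ = 1/√(0.803751) = 1.115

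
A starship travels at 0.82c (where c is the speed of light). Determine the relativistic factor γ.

v/c = 0.82, so (v/c)² = 0.6724
1 - (v/c)² = 0.3276
γ = 1/√(0.3276) = 1.747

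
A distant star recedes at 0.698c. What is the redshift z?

β = 0.698
(1+β)/(1-β) = 1.698/0.302 = 5.623
√(5.623) = 2.371
z = 2.371 - 1 = 1.371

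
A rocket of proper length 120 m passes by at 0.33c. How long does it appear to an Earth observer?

Proper length L₀ = 120 m
γ = 1/√(1 - 0.33²) = 1.059
L = L₀/γ = 120/1.059 = 113.3 m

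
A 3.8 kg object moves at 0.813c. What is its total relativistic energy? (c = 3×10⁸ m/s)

γ = 1/√(1 - 0.813²) = 1.7174
mc² = 3.8 × (3×10⁸)² = 3.420×10¹⁷ J
E = γmc² = 1.7174 × 3.420×10¹⁷ = 5.874×10¹⁷ J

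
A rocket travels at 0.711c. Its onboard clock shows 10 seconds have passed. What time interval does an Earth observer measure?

Proper time Δt₀ = 10 seconds
γ = 1/√(1 - 0.711²) = 1.422
Δt = γΔt₀ = 1.422 × 10 = 14.22 seconds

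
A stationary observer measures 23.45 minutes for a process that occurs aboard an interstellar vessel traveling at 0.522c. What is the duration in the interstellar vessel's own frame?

Dilated time Δt = 23.45 minutes
γ = 1/√(1 - 0.522²) = 1.1724
Δt₀ = Δt/γ = 23.45/1.1724 = 20.00 minutes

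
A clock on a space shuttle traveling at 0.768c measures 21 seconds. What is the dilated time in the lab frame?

Proper time Δt₀ = 21 seconds
γ = 1/√(1 - 0.768²) = 1.5614
Δt = γΔt₀ = 1.5614 × 21 = 32.79 seconds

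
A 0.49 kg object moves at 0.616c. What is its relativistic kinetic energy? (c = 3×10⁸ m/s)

γ = 1/√(1 - 0.616²) = 1.2694
γ - 1 = 0.2694
KE = (γ-1)mc² = 0.2694 × 0.49 × (3×10⁸)² = 1.188×10¹⁶ J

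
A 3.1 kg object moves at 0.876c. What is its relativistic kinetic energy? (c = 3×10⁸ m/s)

γ = 1/√(1 - 0.876²) = 2.0734
γ - 1 = 1.0734
KE = (γ-1)mc² = 1.0734 × 3.1 × (3×10⁸)² = 2.995×10¹⁷ J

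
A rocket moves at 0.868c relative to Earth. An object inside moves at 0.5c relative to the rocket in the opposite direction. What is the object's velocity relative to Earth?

Object's velocity in rocket frame is u' = -0.5c
u = (u' + v)/(1 + u'v/c²) = (v - 0.5)/(1 - 0.5·v/c²)
Numerator: 0.868 - 0.5 = 0.368
Denominator: 1 - 0.434 = 0.566
u = 0.368/0.566 = 0.6502c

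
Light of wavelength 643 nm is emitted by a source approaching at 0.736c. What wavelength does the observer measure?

β = 0.736
Wavelength Doppler factor = √(0.264/1.736) = √(0.1520737) = 0.389966
λ_obs = 643 × 0.389966 = 250.7 nm (blueshift)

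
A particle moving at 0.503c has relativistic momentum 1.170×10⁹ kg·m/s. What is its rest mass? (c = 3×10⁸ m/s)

γ = 1/√(1 - 0.503²) = 1.157
v = 0.503 × 3×10⁸ = 1.509×10⁸ m/s
m = p/(γv) = 1.170×10⁹/(1.157 × 1.509×10⁸) = 6.701 kg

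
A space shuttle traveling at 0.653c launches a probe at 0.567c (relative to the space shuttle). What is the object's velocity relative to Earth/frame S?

u = (u' + v)/(1 + u'v/c²)
Numerator: 0.567 + 0.653 = 1.22
Denominator: 1 + 0.370251 = 1.370251
u = 1.22/1.370251 = 0.8903c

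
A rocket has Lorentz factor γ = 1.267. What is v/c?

From γ = 1/√(1 - v²/c²):
1/γ² = 1/1.267² = 0.6229
v²/c² = 1 - 0.6229 = 0.3771
v/c = √(0.3771) = 0.6141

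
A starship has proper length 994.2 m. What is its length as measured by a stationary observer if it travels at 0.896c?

Proper length L₀ = 994.2 m
γ = 1/√(1 - 0.896²) = 2.252
L = L₀/γ = 994.2/2.252 = 441.5 m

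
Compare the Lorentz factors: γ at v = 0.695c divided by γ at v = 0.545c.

γ₁ = 1/√(1 - 0.695²) = 1.391
γ₂ = 1/√(1 - 0.545²) = 1.193
γ₁/γ₂ = 1.391/1.193 = 1.166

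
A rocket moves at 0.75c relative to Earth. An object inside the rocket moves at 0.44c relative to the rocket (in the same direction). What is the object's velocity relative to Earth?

u = (u' + v)/(1 + u'v/c²)
Numerator: 0.44 + 0.75 = 1.19
Denominator: 1 + 0.33 = 1.33
u = 1.19/1.33 = 0.8947c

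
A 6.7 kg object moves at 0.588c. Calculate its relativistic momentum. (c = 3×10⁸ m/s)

γ = 1/√(1 - 0.588²) = 1.236
v = 0.588 × 3×10⁸ = 1.764×10⁸ m/s
p = γmv = 1.236 × 6.7 × 1.764×10⁸ = 1.461×10⁹ kg·m/s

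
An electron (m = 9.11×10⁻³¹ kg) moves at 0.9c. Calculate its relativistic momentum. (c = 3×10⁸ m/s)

γ = 1/√(1 - 0.9²) = 2.294
v = 0.9 × 3×10⁸ = 2.700×10⁸ m/s
p = γmv = 2.294 × 9.11×10⁻³¹ × 2.700×10⁸ = 5.643×10⁻²² kg·m/s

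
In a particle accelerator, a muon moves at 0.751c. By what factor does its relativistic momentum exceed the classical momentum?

p_rel = γmv, p_class = mv
Ratio = γ = 1/√(1 - 0.751²)
= 1/√(0.435999) = 1.514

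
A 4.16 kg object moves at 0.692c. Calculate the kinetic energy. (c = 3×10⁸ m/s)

γ = 1/√(1 - 0.692²) = 1.3852
γ - 1 = 0.3852
KE = (γ-1)mc² = 0.3852 × 4.16 × (3×10⁸)² = 1.442×10¹⁷ J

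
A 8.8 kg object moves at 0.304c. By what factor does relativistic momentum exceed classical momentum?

p_rel = γmv, p_class = mv
Ratio = γ = 1/√(1 - 0.304²) = 1.050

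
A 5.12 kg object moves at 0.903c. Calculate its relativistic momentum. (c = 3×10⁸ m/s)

γ = 1/√(1 - 0.903²) = 2.3275
v = 0.903 × 3×10⁸ = 2.709×10⁸ m/s
p = γmv = 2.3275 × 5.12 × 2.709×10⁸ = 3.228×10⁹ kg·m/s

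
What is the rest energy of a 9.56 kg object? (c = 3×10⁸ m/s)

c² = (3×10⁸)² = 9.000×10¹⁶ m²/s²
E₀ = mc² = 9.56 × 9.000×10¹⁶ = 8.604×10¹⁷ J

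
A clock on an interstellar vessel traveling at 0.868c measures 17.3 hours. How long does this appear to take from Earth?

Proper time Δt₀ = 17.3 hours
γ = 1/√(1 - 0.868²) = 2.014
Δt = γΔt₀ = 2.014 × 17.3 = 34.84 hours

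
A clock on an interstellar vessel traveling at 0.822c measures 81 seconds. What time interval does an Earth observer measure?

Proper time Δt₀ = 81 seconds
γ = 1/√(1 - 0.822²) = 1.756
Δt = γΔt₀ = 1.756 × 81 = 142.2 seconds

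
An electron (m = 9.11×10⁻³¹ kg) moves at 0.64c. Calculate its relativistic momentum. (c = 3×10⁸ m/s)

γ = 1/√(1 - 0.64²) = 1.301
v = 0.64 × 3×10⁸ = 1.920×10⁸ m/s
p = γmv = 1.301 × 9.11×10⁻³¹ × 1.920×10⁸ = 2.276×10⁻²² kg·m/s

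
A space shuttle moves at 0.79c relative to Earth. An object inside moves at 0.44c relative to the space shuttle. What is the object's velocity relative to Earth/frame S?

u = (u' + v)/(1 + u'v/c²)
Numerator: 0.44 + 0.79 = 1.23
Denominator: 1 + 0.3476 = 1.3476
u = 1.23/1.3476 = 0.9127c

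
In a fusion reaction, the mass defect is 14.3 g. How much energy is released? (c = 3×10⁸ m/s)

Convert mass defect: Δm = 14.3 g = 0.0143 kg
E = Δm·c² = 0.0143 × (3×10⁸)²
= 0.0143 × 9×10¹⁶ = 1.287×10¹⁵ J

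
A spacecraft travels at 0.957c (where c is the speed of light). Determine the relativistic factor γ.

v/c = 0.957, so (v/c)² = 0.915849
1 - (v/c)² = 0.084151
γ = 1/√(0.084151) = 3.447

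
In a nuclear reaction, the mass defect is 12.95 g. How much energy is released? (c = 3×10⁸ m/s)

Convert mass defect: Δm = 12.95 g = 0.01295 kg
E = Δm·c² = 0.01295 × (3×10⁸)²
= 0.01295 × 9×10¹⁶ = 1.166×10¹⁵ J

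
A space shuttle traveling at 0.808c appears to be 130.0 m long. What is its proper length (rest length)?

Contracted length L = 130.0 m
γ = 1/√(1 - 0.808²) = 1.697
L₀ = γL = 1.697 × 130.0 = 220.6 m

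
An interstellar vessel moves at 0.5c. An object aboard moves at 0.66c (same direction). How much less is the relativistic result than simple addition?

Classical: u' + v = 0.66 + 0.5 = 1.16c
Relativistic: u = (0.66 + 0.5)/(1 + 0.33) = 1.16/1.33 = 0.8722c
Difference: 1.16 - 0.8722 = 0.2878c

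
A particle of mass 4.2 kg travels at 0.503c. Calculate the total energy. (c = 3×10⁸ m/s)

γ = 1/√(1 - 0.503²) = 1.15702
mc² = 4.2 × (3×10⁸)² = 3.780×10¹⁷ J
E = γmc² = 1.15702 × 3.780×10¹⁷ = 4.374×10¹⁷ J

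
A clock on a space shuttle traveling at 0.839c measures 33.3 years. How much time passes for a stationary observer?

Proper time Δt₀ = 33.3 years
γ = 1/√(1 - 0.839²) = 1.8378
Δt = γΔt₀ = 1.8378 × 33.3 = 61.20 years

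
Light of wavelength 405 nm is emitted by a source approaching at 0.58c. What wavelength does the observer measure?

β = 0.58
Wavelength Doppler factor = √(0.42/1.58) = √(0.2658) = 0.5156
λ_obs = 405 × 0.5156 = 208.8 nm (blueshift)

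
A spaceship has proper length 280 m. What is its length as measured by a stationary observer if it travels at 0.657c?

Proper length L₀ = 280 m
γ = 1/√(1 - 0.657²) = 1.3265
L = L₀/γ = 280/1.3265 = 211.1 m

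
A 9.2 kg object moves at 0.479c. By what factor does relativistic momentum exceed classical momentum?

p_rel = γmv, p_class = mv
Ratio = γ = 1/√(1 - 0.479²) = 1.139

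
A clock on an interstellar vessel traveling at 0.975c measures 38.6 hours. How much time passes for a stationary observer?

Proper time Δt₀ = 38.6 hours
γ = 1/√(1 - 0.975²) = 4.500
Δt = γΔt₀ = 4.500 × 38.6 = 173.7 hours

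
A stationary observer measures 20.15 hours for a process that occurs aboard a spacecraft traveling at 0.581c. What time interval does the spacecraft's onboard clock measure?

Dilated time Δt = 20.15 hours
γ = 1/√(1 - 0.581²) = 1.229
Δt₀ = Δt/γ = 20.15/1.229 = 16.40 hours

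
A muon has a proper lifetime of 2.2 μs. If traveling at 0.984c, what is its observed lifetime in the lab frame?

Proper lifetime τ₀ = 2.2 μs
γ = 1/√(1 - 0.984²) = 5.613
τ = γτ₀ = 5.613 × 2.2 μs = 12.35 μs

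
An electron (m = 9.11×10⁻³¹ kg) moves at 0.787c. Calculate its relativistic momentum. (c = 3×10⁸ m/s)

γ = 1/√(1 - 0.787²) = 1.6209
v = 0.787 × 3×10⁸ = 2.361×10⁸ m/s
p = γmv = 1.6209 × 9.11×10⁻³¹ × 2.361×10⁸ = 3.486×10⁻²² kg·m/s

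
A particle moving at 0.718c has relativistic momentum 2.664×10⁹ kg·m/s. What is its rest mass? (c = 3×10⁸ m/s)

γ = 1/√(1 - 0.718²) = 1.4367
v = 0.718 × 3×10⁸ = 2.154×10⁸ m/s
m = p/(γv) = 2.664×10⁹/(1.4367 × 2.154×10⁸) = 8.608 kg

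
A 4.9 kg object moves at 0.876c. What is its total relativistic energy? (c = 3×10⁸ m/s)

γ = 1/√(1 - 0.876²) = 2.07335
mc² = 4.9 × (3×10⁸)² = 4.410×10¹⁷ J
E = γmc² = 2.07335 × 4.410×10¹⁷ = 9.143×10¹⁷ J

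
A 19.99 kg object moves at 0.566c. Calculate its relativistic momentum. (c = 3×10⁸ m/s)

γ = 1/√(1 - 0.566²) = 1.213
v = 0.566 × 3×10⁸ = 1.698×10⁸ m/s
p = γmv = 1.213 × 19.99 × 1.698×10⁸ = 4.117×10⁹ kg·m/s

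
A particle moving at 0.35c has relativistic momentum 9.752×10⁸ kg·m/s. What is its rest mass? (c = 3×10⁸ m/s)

γ = 1/√(1 - 0.35²) = 1.0675
v = 0.35 × 3×10⁸ = 1.050×10⁸ m/s
m = p/(γv) = 9.752×10⁸/(1.0675 × 1.050×10⁸) = 8.700 kg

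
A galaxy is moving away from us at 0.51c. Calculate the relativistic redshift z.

β = 0.51
(1+β)/(1-β) = 1.51/0.49 = 3.08163
√(3.08163) = 1.7555
z = 1.7555 - 1 = 0.7555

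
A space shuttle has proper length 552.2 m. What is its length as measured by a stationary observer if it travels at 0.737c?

Proper length L₀ = 552.2 m
γ = 1/√(1 - 0.737²) = 1.4795
L = L₀/γ = 552.2/1.4795 = 373.2 m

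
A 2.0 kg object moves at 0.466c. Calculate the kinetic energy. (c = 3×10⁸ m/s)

γ = 1/√(1 - 0.466²) = 1.1302
γ - 1 = 0.1302
KE = (γ-1)mc² = 0.1302 × 2.0 × (3×10⁸)² = 2.344×10¹⁶ J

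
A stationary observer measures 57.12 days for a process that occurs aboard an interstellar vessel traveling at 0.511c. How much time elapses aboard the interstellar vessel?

Dilated time Δt = 57.12 days
γ = 1/√(1 - 0.511²) = 1.1634
Δt₀ = Δt/γ = 57.12/1.1634 = 49.10 days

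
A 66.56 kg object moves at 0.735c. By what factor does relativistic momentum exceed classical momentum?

p_rel = γmv, p_class = mv
Ratio = γ = 1/√(1 - 0.735²) = 1.475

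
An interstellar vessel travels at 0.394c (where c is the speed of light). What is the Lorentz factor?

v/c = 0.394, so (v/c)² = 0.155236
1 - (v/c)² = 0.844764
γ = 1/√(0.844764) = 1.088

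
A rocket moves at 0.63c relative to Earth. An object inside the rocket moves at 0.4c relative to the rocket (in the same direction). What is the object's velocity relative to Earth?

u = (u' + v)/(1 + u'v/c²)
Numerator: 0.4 + 0.63 = 1.03
Denominator: 1 + 0.252 = 1.252
u = 1.03/1.252 = 0.8227c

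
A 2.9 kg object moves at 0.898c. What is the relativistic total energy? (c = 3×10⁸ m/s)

γ = 1/√(1 - 0.898²) = 2.2728
mc² = 2.9 × (3×10⁸)² = 2.610×10¹⁷ J
E = γmc² = 2.2728 × 2.610×10¹⁷ = 5.932×10¹⁷ J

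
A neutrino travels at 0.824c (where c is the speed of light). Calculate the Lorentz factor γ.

v/c = 0.824, so (v/c)² = 0.678976
1 - (v/c)² = 0.321024
γ = 1/√(0.321024) = 1.765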